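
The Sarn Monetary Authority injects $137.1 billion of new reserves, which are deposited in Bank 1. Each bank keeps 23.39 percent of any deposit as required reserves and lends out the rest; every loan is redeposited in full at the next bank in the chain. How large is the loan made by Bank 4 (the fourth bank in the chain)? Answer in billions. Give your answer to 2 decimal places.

$47.23 billion

Each bank lends a fraction (1 − rr) = 0.7661 of the deposit it receives, so Bank 4 receives 137.1·0.7661^3 and lends 137.1·0.7661^4 ≈ 47.2258 billion.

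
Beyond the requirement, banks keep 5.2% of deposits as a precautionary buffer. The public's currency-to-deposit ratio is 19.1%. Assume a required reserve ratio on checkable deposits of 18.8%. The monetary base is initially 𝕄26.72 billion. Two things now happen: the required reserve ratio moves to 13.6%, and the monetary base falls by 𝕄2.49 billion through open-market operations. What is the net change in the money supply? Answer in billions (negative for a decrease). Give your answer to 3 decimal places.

Before: m₁ = (1 + 0.191) / (0.188 + 0.052 + 0.191) ≈ 2.763341, MB₁ = 26.72, so M₁ = 2.763341 × 26.72 ≈ 73.8365 billion.
After: m₂ = (1 + 0.191) / (0.136 + 0.052 + 0.191) ≈ 3.142480, MB₂ = 26.72 − 2.49 = 24.23, so M₂ = 3.142480 × 24.23 ≈ 76.1423 billion.
ΔM = M₂ − M₁ = 76.1423 − 73.8365 = 2.3058 billion.

𝕄2.306 billion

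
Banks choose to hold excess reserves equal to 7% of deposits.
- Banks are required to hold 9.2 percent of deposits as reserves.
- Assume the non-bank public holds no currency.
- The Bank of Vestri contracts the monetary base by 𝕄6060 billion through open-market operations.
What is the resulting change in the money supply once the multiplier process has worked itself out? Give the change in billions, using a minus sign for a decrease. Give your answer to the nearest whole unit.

-37407 billion

The money multiplier is m = 1 / (rr + e) = 1 / (0.092 + 0.07) ≈ 6.17284.
The sale removes 6060 billion of base, so ΔM = m × ΔMB = 6.17284 × (−6060) = -37407.4104 billion.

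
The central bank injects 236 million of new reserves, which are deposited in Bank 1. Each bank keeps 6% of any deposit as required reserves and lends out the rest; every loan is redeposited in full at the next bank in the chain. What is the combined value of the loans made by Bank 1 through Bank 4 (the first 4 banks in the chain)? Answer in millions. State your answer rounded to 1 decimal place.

810.6 million

Bank i lends (1 − rr)^i of the original deposit: Bank 1 lends 236·0.9400 = 221.8400, Bank 2 lends 236·0.9400² = 208.5296, and so on.
Summing a geometric series: total = 236·[0.9400·(1 − 0.9400^4) / (1 − 0.9400)] ≈ 810.6442 million.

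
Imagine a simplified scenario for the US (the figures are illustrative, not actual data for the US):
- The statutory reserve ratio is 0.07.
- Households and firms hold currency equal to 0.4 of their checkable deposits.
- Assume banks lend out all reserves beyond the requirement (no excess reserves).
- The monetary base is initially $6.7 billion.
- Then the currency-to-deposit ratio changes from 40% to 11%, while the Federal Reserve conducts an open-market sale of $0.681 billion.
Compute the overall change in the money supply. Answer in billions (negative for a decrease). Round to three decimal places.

$17.160 billion

Before: m₁ = (1 + 0.4) / (0.07 + 0.4) ≈ 2.97872, MB₁ = 6.7, so M₁ = 2.97872 × 6.7 ≈ 19.9574 billion.
After: m₂ = (1 + 0.11) / (0.07 + 0.11) ≈ 6.16667, MB₂ = 6.7 − 0.681 = 6.019, so M₂ = 6.16667 × 6.019 ≈ 37.1172 billion.
ΔM = M₂ − M₁ = 37.1172 − 19.9574 = 17.1598 billion.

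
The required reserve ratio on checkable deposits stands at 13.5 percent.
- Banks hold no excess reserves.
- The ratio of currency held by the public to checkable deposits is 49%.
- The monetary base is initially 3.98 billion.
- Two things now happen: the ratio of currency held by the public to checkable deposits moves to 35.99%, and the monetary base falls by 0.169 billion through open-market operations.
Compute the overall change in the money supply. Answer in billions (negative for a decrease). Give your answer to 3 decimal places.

0.984 billion

Before: m₁ = (1 + 0.49) / (0.135 + 0.49) = 2.38400, MB₁ = 3.98, so M₁ = 2.38400 × 3.98 ≈ 9.4883 billion.
After: m₂ = (1 + 0.3599) / (0.135 + 0.3599) ≈ 2.74783, MB₂ = 3.98 − 0.169 = 3.811, so M₂ = 2.74783 × 3.811 ≈ 10.472 billion.
ΔM = M₂ − M₁ = 10.472 − 9.4883 = 0.9837 billion.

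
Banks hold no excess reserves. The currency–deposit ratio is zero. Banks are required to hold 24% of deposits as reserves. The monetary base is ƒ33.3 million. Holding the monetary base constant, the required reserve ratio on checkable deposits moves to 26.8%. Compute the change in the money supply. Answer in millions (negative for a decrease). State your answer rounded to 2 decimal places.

-14.50 million

Initially m₁ = 1 / (0.24) ≈ 4.16667, so M₁ = 4.16667 × 33.3 ≈ 138.7501 million.
After the change m₂ = 1 / (0.268) ≈ 3.73134, so M₂ = 3.73134 × 33.3 ≈ 124.2536 million.
ΔM = M₂ − M₁ = 124.2536 − 138.7501 = -14.4965 million.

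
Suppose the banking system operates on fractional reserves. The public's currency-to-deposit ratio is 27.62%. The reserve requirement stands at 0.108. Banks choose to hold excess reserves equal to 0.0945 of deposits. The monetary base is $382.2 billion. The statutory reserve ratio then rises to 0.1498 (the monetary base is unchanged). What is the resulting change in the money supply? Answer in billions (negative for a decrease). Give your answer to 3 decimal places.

Initially m₁ = (1 + 0.2762) / (0.108 + 0.0945 + 0.2762) ≈ 2.6659703, so M₁ = 2.6659703 × 382.2 ≈ 1018.9338 billion.
After the change m₂ = (1 + 0.2762) / (0.1498 + 0.0945 + 0.2762) ≈ 2.4518732, so M₂ = 2.4518732 × 382.2 ≈ 937.1059 billion.
ΔM = M₂ − M₁ = 937.1059 − 1018.9338 = -81.8279 billion.

-81.828 billion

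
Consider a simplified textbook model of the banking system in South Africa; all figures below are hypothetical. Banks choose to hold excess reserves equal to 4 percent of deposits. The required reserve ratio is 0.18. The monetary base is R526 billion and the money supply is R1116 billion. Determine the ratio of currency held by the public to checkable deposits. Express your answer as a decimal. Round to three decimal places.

0.475

Using m = M/MB = 1116/526 ≈ 2.121673. From m = (1 + c)/(c + rr + e), rearranging gives 1 + c = m·(c + rr + e), so c·(1 − m) = m·(rr + e) − 1.
Hence c = [m·(rr + e) − 1]/(1 − m) = [2.121673 × (0.18 + 0.04) − 1] / (1 − 2.121673) ≈ 0.475390.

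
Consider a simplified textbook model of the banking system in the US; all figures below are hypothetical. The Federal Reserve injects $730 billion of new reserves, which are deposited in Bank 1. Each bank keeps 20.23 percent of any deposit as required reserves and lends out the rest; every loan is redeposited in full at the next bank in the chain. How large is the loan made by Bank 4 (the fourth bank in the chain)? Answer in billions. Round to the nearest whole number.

$296 billion

Each bank lends a fraction (1 − rr) = 0.7977 of the deposit it receives, so Bank 4 receives 730·0.7977^3 and lends 730·0.7977^4 ≈ 295.5842 billion.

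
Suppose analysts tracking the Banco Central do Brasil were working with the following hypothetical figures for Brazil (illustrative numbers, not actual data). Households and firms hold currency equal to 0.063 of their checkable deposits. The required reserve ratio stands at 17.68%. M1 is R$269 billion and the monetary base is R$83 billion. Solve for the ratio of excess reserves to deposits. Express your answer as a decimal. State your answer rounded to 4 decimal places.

Using m = M/MB = 269/83 ≈ 3.240964. Since m = (1 + c)/(c + rr + e), the denominator satisfies c + rr + e = (1 + c)/m = (1 + 0.063) / 3.240964 ≈ 0.327989.
With c = 0.063 and rr = 0.1768, the ratio of excess reserves to deposits is 0.327989 − 0.063 − 0.1768 = 0.088189.

0.0882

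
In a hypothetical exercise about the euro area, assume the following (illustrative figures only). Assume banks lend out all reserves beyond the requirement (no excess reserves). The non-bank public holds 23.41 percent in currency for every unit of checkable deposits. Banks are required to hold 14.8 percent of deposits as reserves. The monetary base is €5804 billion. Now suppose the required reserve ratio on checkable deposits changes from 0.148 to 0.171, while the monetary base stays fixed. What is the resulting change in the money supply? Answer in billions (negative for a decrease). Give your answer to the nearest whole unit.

Initially m₁ = (1 + 0.2341) / (0.148 + 0.2341) ≈ 3.22978, so M₁ = 3.22978 × 5804 ≈ 18745.6431 billion.
After the change m₂ = (1 + 0.2341) / (0.171 + 0.2341) ≈ 3.04641, so M₂ = 3.04641 × 5804 ≈ 17681.3636 billion.
ΔM = M₂ − M₁ = 17681.3636 − 18745.6431 = -1064.2795 billion.

-1064 billion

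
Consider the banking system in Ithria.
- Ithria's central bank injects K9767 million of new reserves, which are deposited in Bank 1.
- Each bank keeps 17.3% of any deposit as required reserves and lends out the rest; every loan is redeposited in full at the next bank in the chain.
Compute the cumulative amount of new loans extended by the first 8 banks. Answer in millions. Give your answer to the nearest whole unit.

K36474 million

Bank i lends (1 − rr)^i of the original deposit: Bank 1 lends 9767·0.8270 = 8077.3090, Bank 2 lends 9767·0.8270² ≈ 6679.9345, and so on.
Summing a geometric series: total = 9767·[0.8270·(1 − 0.8270^8) / (1 − 0.8270)] ≈ 36474.0288 million.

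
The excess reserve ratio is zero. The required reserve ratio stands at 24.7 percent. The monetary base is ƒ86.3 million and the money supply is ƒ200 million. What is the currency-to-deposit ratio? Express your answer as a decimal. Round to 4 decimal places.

0.3245

Using m = M/MB = 200/86.3 ≈ 2.317497. From m = (1 + c)/(c + rr + e), rearranging gives 1 + c = m·(c + rr + e), so c·(1 − m) = m·(rr + e) − 1.
Hence c = [m·(rr + e) − 1]/(1 − m) = [2.317497 × (0.247 + 0) − 1] / (1 − 2.317497) ≈ 0.324538.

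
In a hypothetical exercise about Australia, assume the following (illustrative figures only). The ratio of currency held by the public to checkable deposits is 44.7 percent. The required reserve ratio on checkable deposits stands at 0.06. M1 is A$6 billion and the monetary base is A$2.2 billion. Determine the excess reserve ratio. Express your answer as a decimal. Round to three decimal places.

0.024

Using m = M/MB = 6/2.2 ≈ 2.727273. Since m = (1 + c)/(c + rr + e), the denominator satisfies c + rr + e = (1 + c)/m = (1 + 0.447) / 2.727273 ≈ 0.530567.
With c = 0.447 and rr = 0.06, the excess reserve ratio is 0.530567 − 0.447 − 0.06 = 0.023567.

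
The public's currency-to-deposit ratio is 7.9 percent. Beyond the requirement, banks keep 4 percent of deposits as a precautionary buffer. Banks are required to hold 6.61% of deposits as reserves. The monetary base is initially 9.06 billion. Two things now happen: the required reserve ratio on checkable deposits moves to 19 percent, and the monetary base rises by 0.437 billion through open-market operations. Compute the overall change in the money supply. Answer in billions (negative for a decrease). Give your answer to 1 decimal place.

-19.7 billion

Before: m₁ = (1 + 0.079) / (0.0661 + 0.04 + 0.079) ≈ 5.8293, MB₁ = 9.06, so M₁ = 5.8293 × 9.06 ≈ 52.8135 billion.
After: m₂ = (1 + 0.079) / (0.19 + 0.04 + 0.079) ≈ 3.4919, MB₂ = 9.06 + 0.437 = 9.497, so M₂ = 3.4919 × 9.497 ≈ 33.1626 billion.
ΔM = M₂ − M₁ = 33.1626 − 52.8135 = -19.6509 billion.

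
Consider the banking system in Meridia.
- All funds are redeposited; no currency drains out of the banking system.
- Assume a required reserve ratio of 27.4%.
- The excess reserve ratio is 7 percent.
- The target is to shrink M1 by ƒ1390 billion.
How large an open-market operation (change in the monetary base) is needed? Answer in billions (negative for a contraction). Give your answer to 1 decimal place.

The money multiplier is m = 1 / (rr + e) = 1 / (0.274 + 0.07) ≈ 2.906977.
ΔMB = ΔM / m = (−1390) / 2.906977 ≈ -478.16 billion.

-478.2 billion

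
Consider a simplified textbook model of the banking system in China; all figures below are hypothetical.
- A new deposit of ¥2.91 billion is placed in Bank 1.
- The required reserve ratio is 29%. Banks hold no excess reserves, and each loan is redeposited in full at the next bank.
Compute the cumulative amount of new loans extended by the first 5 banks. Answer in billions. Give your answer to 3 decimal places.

Bank i lends (1 − rr)^i of the original deposit: Bank 1 lends 2.91·0.7100 = 2.0661, Bank 2 lends 2.91·0.7100² ≈ 1.4669, and so on.
Summing a geometric series: total = 2.91·[0.7100·(1 − 0.7100^5) / (1 − 0.7100)] ≈ 5.8391 billion.

¥5.839 billion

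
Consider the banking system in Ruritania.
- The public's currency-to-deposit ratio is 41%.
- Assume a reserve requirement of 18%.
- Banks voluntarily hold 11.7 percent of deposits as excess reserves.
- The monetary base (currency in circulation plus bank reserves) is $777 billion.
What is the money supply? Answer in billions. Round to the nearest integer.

$1550 billion

The money multiplier is m = (1 + c) / (rr + e + c) = (1 + 0.41) / (0.18 + 0.117 + 0.41) ≈ 1.9943.
So M = m × MB = 1.9943 × 777 = 1549.5711 billion.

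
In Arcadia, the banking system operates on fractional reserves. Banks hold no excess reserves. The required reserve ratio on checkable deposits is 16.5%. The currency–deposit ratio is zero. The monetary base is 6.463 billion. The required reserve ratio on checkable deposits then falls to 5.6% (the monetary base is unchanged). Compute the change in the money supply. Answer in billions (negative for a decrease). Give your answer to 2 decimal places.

Initially m₁ = 1 / (0.165) ≈ 6.0606, so M₁ = 6.0606 × 6.463 ≈ 39.1697 billion.
After the change m₂ = 1 / (0.056) ≈ 17.8571, so M₂ = 17.8571 × 6.463 ≈ 115.4104 billion.
ΔM = M₂ − M₁ = 115.4104 − 39.1697 = 76.2407 billion.

76.24 billion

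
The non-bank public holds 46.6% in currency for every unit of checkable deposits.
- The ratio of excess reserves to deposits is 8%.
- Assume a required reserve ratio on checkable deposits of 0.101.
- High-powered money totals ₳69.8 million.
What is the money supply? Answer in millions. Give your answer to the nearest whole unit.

₳158 million

The money multiplier is m = (1 + c) / (rr + e + c) = (1 + 0.466) / (0.101 + 0.08 + 0.466) ≈ 2.2658.
So M = m × MB = 2.2658 × 69.8 ≈ 158.1528 million.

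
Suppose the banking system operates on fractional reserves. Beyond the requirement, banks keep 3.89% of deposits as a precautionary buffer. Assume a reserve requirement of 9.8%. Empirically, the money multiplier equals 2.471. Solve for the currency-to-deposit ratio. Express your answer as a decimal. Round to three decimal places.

0.450

Using m = 2.471. From m = (1 + c)/(c + rr + e), rearranging gives 1 + c = m·(c + rr + e), so c·(1 − m) = m·(rr + e) − 1.
Hence c = [m·(rr + e) − 1]/(1 − m) = [2.471 × (0.098 + 0.0389) − 1] / (1 − 2.471) ≈ 0.449844.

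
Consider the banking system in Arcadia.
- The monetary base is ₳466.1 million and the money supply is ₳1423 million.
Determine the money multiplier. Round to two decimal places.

The money multiplier is m = M / MB = 1423 / 466.1 ≈ 3.05299.

3.05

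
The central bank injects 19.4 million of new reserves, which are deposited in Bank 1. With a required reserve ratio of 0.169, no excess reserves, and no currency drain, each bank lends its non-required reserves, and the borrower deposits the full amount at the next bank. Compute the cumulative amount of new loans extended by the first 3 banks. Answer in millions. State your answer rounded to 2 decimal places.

Bank i lends (1 − rr)^i of the original deposit: Bank 1 lends 19.4·0.8310 = 16.1214, Bank 2 lends 19.4·0.8310² ≈ 13.3969, and so on.
Summing a geometric series: total = 19.4·[0.8310·(1 − 0.8310^3) / (1 − 0.8310)] ≈ 40.6511 million.

40.65 million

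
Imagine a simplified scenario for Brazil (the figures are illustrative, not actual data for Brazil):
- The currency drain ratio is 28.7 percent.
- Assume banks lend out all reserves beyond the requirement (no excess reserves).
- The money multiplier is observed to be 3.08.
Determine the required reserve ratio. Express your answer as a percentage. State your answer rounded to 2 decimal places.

13.09%

Using m = 3.08. Since m = (1 + c)/(c + rr + e), the denominator satisfies c + rr + e = (1 + c)/m = (1 + 0.287) / 3.08 ≈ 0.417857.
With c = 0.287 and e = 0, the required reserve ratio is 0.417857 − 0.287 − 0 = 0.130857.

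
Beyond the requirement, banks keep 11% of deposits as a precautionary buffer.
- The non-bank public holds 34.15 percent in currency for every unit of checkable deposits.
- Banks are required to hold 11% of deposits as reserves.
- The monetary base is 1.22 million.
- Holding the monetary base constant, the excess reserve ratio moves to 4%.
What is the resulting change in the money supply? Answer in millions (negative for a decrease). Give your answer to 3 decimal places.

Initially m₁ = (1 + 0.3415) / (0.11 + 0.11 + 0.3415) ≈ 2.38914, so M₁ = 2.38914 × 1.22 ≈ 2.9148 million.
After the change m₂ = (1 + 0.3415) / (0.11 + 0.04 + 0.3415) ≈ 2.72940, so M₂ = 2.72940 × 1.22 ≈ 3.3299 million.
ΔM = M₂ − M₁ = 3.3299 − 2.9148 = 0.4151 million.

0.415 million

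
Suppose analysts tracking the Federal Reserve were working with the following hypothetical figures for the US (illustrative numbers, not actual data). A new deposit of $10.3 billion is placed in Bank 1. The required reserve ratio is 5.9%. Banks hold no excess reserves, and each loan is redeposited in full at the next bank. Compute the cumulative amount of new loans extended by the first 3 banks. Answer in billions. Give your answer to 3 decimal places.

$27.395 billion

Bank i lends (1 − rr)^i of the original deposit: Bank 1 lends 10.3·0.9410 = 9.6923, Bank 2 lends 10.3·0.9410² ≈ 9.1205, and so on.
Summing a geometric series: total = 10.3·[0.9410·(1 − 0.9410^3) / (1 − 0.9410)] ≈ 27.3951 billion.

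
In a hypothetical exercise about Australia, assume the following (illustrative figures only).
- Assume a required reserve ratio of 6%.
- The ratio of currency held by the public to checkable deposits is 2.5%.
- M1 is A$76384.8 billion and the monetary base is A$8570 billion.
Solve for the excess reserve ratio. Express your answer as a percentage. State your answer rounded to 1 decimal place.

3.0%

Using m = M/MB = 76384.8/8570 ≈ 8.913046. Since m = (1 + c)/(c + rr + e), the denominator satisfies c + rr + e = (1 + c)/m = (1 + 0.025) / 8.913046 ≈ 0.115000.
With c = 0.025 and rr = 0.06, the excess reserve ratio is 0.115000 − 0.025 − 0.06 = 0.03.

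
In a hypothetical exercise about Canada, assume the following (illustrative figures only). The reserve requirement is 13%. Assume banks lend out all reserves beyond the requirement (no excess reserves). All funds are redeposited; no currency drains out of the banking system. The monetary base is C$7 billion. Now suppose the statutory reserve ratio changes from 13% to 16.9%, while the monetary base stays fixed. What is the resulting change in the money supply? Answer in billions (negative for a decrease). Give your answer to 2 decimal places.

-12.43 billion

Initially m₁ = 1 / (0.13) ≈ 7.6923, so M₁ = 7.6923 × 7 = 53.8461 billion.
After the change m₂ = 1 / (0.169) ≈ 5.9172, so M₂ = 5.9172 × 7 = 41.4204 billion.
ΔM = M₂ − M₁ = 41.4204 − 53.8461 = -12.4257 billion.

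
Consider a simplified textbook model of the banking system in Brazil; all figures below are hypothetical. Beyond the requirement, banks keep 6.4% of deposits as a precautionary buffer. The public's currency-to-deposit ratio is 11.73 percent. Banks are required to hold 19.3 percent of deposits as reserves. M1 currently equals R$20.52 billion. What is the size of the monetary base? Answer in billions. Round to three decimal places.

R$6.874 billion

The money multiplier is m = (1 + c) / (rr + e + c) = (1 + 0.1173) / (0.193 + 0.064 + 0.1173) ≈ 2.985039.
MB = M / m = 20.52 / 2.985039 ≈ 6.8743 billion.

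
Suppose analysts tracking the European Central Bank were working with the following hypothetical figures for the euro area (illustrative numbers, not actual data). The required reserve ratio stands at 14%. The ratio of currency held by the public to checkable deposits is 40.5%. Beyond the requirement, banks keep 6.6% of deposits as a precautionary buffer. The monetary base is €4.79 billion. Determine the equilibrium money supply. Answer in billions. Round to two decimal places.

The money multiplier is m = (1 + c) / (rr + e + c) = (1 + 0.405) / (0.14 + 0.066 + 0.405) ≈ 2.2995.
So M = m × MB = 2.2995 × 4.79 ≈ 11.0146 billion.

€11.01 billion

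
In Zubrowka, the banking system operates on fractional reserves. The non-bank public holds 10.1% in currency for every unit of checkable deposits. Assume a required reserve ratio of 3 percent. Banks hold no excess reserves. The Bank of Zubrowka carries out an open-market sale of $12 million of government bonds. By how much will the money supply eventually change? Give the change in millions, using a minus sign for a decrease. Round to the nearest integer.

The money multiplier is m = (1 + c) / (rr + c) = (1 + 0.101) / (0.03 + 0.101) ≈ 8.4046.
The sale removes 12 million of base, so ΔM = m × ΔMB = 8.4046 × (−12) = -100.8552 million.

-101 million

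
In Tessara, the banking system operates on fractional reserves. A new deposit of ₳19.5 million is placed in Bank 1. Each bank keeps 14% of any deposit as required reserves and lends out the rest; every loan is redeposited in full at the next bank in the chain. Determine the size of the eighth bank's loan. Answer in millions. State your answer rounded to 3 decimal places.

Each bank lends a fraction (1 − rr) = 0.8600 of the deposit it receives, so Bank 8 receives 19.5·0.8600^7 and lends 19.5·0.8600^8 ≈ 5.8347 million.

₳5.835 million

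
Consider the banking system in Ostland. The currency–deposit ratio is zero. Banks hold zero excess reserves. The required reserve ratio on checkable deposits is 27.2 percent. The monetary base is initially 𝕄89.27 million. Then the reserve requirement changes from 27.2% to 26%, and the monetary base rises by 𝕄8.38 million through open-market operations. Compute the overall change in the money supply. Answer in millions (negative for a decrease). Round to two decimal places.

Before: m₁ = 1 / (0.272) ≈ 3.67647, MB₁ = 89.27, so M₁ = 3.67647 × 89.27 ≈ 328.1985 million.
After: m₂ = 1 / (0.26) ≈ 3.84615, MB₂ = 89.27 + 8.38 = 97.65, so M₂ = 3.84615 × 97.65 ≈ 375.5765 million.
ΔM = M₂ − M₁ = 375.5765 − 328.1985 = 47.378 million.

𝕄47.38 million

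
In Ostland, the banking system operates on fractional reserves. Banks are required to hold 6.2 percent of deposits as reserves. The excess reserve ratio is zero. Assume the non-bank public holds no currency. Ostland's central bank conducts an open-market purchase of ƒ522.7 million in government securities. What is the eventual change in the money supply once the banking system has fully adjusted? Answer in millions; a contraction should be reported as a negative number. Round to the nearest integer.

The simple money multiplier is m = 1/rr = 1/0.062 ≈ 16.1290.
An open-market purchase increases the monetary base by 522.7 million, so ΔM = m × ΔMB = 16.1290 × 522.7 = 8430.6283 million.

ƒ8431 million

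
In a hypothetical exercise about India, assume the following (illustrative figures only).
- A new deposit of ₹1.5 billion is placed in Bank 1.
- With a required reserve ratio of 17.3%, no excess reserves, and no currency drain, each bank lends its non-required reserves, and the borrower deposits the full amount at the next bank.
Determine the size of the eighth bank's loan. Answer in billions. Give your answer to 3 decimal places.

₹0.328 billion

Each bank lends a fraction (1 − rr) = 0.8270 of the deposit it receives, so Bank 8 receives 1.5·0.8270^7 and lends 1.5·0.8270^8 ≈ 0.3282 billion.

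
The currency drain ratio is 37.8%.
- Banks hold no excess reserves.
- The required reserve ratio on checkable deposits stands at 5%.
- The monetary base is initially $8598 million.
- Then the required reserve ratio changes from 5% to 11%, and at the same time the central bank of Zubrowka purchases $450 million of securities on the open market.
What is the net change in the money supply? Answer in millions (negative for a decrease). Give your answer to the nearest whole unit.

Before: m₁ = (1 + 0.378) / (0.05 + 0.378) ≈ 3.21963, MB₁ = 8598, so M₁ = 3.21963 × 8598 ≈ 27682.3787 million.
After: m₂ = (1 + 0.378) / (0.11 + 0.378) ≈ 2.82377, MB₂ = 8598 + 450 = 9048, so M₂ = 2.82377 × 9048 ≈ 25549.471 million.
ΔM = M₂ − M₁ = 25549.471 − 27682.3787 = -2132.9077 million.

-2133 million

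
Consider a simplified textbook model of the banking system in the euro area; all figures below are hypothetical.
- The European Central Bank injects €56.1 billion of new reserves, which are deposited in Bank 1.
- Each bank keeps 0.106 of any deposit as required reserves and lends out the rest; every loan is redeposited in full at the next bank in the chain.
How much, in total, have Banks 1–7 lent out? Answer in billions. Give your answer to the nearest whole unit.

Bank i lends (1 − rr)^i of the original deposit: Bank 1 lends 56.1·0.8940 = 50.1534, Bank 2 lends 56.1·0.8940² ≈ 44.8371, and so on.
Summing a geometric series: total = 56.1·[0.8940·(1 − 0.8940^7) / (1 − 0.8940)] ≈ 257.1933 billion.

€257 billion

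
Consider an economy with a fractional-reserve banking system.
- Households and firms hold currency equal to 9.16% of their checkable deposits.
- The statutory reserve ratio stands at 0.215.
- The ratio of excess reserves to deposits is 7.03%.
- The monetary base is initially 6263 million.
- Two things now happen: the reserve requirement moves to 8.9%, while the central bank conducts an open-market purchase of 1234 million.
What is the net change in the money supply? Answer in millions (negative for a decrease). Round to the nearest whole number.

14478 million

Before: m₁ = (1 + 0.0916) / (0.215 + 0.0703 + 0.0916) ≈ 2.89626, MB₁ = 6263, so M₁ = 2.89626 × 6263 ≈ 18139.2764 million.
After: m₂ = (1 + 0.0916) / (0.089 + 0.0703 + 0.0916) ≈ 4.35074, MB₂ = 6263 + 1234 = 7497, so M₂ = 4.35074 × 7497 ≈ 32617.4978 million.
ΔM = M₂ − M₁ = 32617.4978 − 18139.2764 = 14478.2214 million.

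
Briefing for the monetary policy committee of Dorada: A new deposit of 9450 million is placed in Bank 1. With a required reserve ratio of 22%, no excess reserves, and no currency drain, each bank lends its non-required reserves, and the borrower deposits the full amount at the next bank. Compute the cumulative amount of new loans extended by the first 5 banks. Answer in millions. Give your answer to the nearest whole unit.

23831 million

Bank i lends (1 − rr)^i of the original deposit: Bank 1 lends 9450·0.7800 = 7371.0000, Bank 2 lends 9450·0.7800² = 5749.3800, and so on.
Summing a geometric series: total = 9450·[0.7800·(1 − 0.7800^5) / (1 − 0.7800)] ≈ 23831.1990 million.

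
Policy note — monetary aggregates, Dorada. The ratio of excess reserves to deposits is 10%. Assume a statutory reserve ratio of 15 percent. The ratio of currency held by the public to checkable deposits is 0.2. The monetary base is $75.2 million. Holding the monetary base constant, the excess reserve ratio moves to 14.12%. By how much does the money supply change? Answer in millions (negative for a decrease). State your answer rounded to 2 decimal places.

-16.82 million

Initially m₁ = (1 + 0.2) / (0.15 + 0.1 + 0.2) ≈ 2.66667, so M₁ = 2.66667 × 75.2 ≈ 200.5336 million.
After the change m₂ = (1 + 0.2) / (0.15 + 0.1412 + 0.2) ≈ 2.44300, so M₂ = 2.44300 × 75.2 = 183.7136 million.
ΔM = M₂ − M₁ = 183.7136 − 200.5336 = -16.82 million.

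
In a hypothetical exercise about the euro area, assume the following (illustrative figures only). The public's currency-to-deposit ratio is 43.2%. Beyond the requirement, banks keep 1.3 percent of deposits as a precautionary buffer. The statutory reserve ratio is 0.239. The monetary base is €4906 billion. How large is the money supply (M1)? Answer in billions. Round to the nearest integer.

€10271 billion

The money multiplier is m = (1 + c) / (rr + e + c) = (1 + 0.432) / (0.239 + 0.013 + 0.432) ≈ 2.09357.
So M = m × MB = 2.09357 × 4906 ≈ 10271.0544 billion.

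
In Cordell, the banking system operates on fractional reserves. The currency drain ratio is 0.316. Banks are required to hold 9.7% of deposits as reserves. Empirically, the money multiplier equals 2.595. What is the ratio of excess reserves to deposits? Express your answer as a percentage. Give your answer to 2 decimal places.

Using m = 2.595. Since m = (1 + c)/(c + rr + e), the denominator satisfies c + rr + e = (1 + c)/m = (1 + 0.316) / 2.595 ≈ 0.507129.
With c = 0.316 and rr = 0.097, the ratio of excess reserves to deposits is 0.507129 − 0.316 − 0.097 = 0.094129.

9.41%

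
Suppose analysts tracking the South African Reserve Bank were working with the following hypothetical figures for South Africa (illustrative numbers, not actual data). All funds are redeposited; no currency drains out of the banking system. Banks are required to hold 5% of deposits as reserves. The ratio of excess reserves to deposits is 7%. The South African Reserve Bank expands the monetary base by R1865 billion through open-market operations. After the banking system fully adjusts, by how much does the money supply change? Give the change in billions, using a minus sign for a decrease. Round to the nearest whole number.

The money multiplier is m = 1 / (rr + e) = 1 / (0.05 + 0.07) ≈ 8.33333.
The purchase adds 1865 billion of base, so ΔM = m × ΔMB = 8.33333 × (+1865) ≈ 15541.6604 billion.

R15542 billion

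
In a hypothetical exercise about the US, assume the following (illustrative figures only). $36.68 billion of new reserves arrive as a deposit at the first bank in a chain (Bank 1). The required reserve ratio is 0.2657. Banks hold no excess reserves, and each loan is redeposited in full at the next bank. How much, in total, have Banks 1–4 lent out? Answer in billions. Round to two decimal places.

Bank i lends (1 − rr)^i of the original deposit: Bank 1 lends 36.68·0.7343 ≈ 26.9341, Bank 2 lends 36.68·0.7343² ≈ 19.7777, and so on.
Summing a geometric series: total = 36.68·[0.7343·(1 − 0.7343^4) / (1 − 0.7343)] ≈ 71.8987 billion.

$71.90 billion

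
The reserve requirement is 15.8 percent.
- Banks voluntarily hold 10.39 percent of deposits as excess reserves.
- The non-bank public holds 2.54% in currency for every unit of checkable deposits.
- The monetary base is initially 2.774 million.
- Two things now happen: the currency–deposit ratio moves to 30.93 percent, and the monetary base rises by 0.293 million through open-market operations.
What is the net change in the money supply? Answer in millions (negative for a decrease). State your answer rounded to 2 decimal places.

Before: m₁ = (1 + 0.0254) / (0.158 + 0.1039 + 0.0254) ≈ 3.5691, MB₁ = 2.774, so M₁ = 3.5691 × 2.774 ≈ 9.9007 million.
After: m₂ = (1 + 0.3093) / (0.158 + 0.1039 + 0.3093) ≈ 2.2922, MB₂ = 2.774 + 0.293 = 3.067, so M₂ = 2.2922 × 3.067 ≈ 7.0302 million.
ΔM = M₂ − M₁ = 7.0302 − 9.9007 = -2.8705 million.

-2.87 million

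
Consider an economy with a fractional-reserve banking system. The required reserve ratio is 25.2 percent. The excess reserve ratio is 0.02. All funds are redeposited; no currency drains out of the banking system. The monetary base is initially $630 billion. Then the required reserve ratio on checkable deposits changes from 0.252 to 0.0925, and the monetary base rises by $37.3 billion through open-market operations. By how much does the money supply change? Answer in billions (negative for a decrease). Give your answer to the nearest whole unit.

Before: m₁ = 1 / (0.252 + 0.02) ≈ 3.6765, MB₁ = 630, so M₁ = 3.6765 × 630 = 2316.195 billion.
After: m₂ = 1 / (0.0925 + 0.02) ≈ 8.8889, MB₂ = 630 + 37.3 = 667.3, so M₂ = 8.8889 × 667.3 ≈ 5931.563 billion.
ΔM = M₂ − M₁ = 5931.563 − 2316.195 = 3615.368 billion.

$3615 billion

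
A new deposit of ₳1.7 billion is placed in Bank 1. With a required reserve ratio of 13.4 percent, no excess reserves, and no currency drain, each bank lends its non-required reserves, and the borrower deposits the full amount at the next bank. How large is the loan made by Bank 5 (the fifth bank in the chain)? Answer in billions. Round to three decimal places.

₳0.828 billion

Each bank lends a fraction (1 − rr) = 0.8660 of the deposit it receives, so Bank 5 receives 1.7·0.8660^4 and lends 1.7·0.8660^5 ≈ 0.8280 billion.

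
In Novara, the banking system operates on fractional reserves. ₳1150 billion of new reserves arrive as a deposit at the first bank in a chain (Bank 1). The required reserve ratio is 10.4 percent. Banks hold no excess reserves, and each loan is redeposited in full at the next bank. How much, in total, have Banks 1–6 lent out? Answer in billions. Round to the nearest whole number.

Bank i lends (1 − rr)^i of the original deposit: Bank 1 lends 1150·0.8960 = 1030.4000, Bank 2 lends 1150·0.8960² = 923.2384, and so on.
Summing a geometric series: total = 1150·[0.8960·(1 − 0.8960^6) / (1 − 0.8960)] ≈ 4781.1969 billion.

₳4781 billion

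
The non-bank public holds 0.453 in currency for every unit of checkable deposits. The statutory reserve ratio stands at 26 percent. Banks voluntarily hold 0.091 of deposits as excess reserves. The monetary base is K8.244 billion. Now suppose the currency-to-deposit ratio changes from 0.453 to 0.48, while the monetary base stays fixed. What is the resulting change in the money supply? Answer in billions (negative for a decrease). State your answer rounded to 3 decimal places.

-0.216 billion

Initially m₁ = (1 + 0.453) / (0.26 + 0.091 + 0.453) ≈ 1.80721, so M₁ = 1.80721 × 8.244 ≈ 14.8986 billion.
After the change m₂ = (1 + 0.48) / (0.26 + 0.091 + 0.48) ≈ 1.78099, so M₂ = 1.78099 × 8.244 ≈ 14.6825 billion.
ΔM = M₂ − M₁ = 14.6825 − 14.8986 = -0.2161 billion.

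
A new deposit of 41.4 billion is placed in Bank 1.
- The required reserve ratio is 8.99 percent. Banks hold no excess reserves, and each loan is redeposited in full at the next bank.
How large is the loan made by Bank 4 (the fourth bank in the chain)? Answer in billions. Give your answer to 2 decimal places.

Each bank lends a fraction (1 − rr) = 0.9101 of the deposit it receives, so Bank 4 receives 41.4·0.9101^3 and lends 41.4·0.9101^4 ≈ 28.4025 billion.

28.40 billion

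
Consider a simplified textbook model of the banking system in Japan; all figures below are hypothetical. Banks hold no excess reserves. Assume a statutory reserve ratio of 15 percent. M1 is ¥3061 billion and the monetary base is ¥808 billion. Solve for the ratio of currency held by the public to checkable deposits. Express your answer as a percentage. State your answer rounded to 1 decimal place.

Using m = M/MB = 3061/808 ≈ 3.788366. From m = (1 + c)/(c + rr + e), rearranging gives 1 + c = m·(c + rr + e), so c·(1 − m) = m·(rr + e) − 1.
Hence c = [m·(rr + e) − 1]/(1 − m) = [3.788366 × (0.15 + 0) − 1] / (1 − 3.788366) ≈ 0.154838.

15.5%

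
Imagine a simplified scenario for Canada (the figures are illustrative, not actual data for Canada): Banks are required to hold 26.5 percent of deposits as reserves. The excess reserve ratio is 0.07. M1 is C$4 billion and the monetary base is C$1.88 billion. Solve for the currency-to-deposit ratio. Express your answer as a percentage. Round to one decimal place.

Using m = M/MB = 4/1.88 ≈ 2.127660. From m = (1 + c)/(c + rr + e), rearranging gives 1 + c = m·(c + rr + e), so c·(1 − m) = m·(rr + e) − 1.
Hence c = [m·(rr + e) − 1]/(1 − m) = [2.127660 × (0.265 + 0.07) − 1] / (1 − 2.127660) ≈ 0.254717.

25.5%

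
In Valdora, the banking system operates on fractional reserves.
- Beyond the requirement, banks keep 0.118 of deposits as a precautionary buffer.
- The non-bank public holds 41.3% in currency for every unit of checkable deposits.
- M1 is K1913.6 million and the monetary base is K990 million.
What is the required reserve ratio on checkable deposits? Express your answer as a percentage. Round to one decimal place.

20.0%

Using m = M/MB = 1913.6/990 ≈ 1.932929. Since m = (1 + c)/(c + rr + e), the denominator satisfies c + rr + e = (1 + c)/m = (1 + 0.413) / 1.932929 ≈ 0.731015.
With c = 0.413 and e = 0.118, the required reserve ratio on checkable deposits is 0.731015 − 0.413 − 0.118 = 0.200015.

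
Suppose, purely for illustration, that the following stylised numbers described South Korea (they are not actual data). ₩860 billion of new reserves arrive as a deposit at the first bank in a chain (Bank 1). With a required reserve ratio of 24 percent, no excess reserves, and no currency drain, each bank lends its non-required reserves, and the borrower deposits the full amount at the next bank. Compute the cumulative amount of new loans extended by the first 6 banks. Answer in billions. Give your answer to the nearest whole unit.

Bank i lends (1 − rr)^i of the original deposit: Bank 1 lends 860·0.7600 = 653.6000, Bank 2 lends 860·0.7600² = 496.7360, and so on.
Summing a geometric series: total = 860·[0.7600·(1 − 0.7600^6) / (1 − 0.7600)] ≈ 2198.5472 billion.

₩2199 billion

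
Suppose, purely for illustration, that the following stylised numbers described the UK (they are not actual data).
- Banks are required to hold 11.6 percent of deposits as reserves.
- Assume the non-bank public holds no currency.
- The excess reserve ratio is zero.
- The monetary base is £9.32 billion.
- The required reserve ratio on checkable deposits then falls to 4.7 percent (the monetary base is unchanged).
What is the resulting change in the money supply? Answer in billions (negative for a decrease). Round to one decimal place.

£118.0 billion

Initially m₁ = 1 / (0.116) ≈ 8.6207, so M₁ = 8.6207 × 9.32 ≈ 80.3449 billion.
After the change m₂ = 1 / (0.047) ≈ 21.2766, so M₂ = 21.2766 × 9.32 ≈ 198.2979 billion.
ΔM = M₂ − M₁ = 198.2979 − 80.3449 = 117.953 billion.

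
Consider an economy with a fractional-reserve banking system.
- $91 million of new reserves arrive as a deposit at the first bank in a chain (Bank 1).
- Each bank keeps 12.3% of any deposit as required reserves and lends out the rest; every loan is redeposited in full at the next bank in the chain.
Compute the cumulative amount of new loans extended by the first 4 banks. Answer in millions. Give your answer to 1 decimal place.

Bank i lends (1 − rr)^i of the original deposit: Bank 1 lends 91·0.8770 = 79.8070, Bank 2 lends 91·0.8770² ≈ 69.9907, and so on.
Summing a geometric series: total = 91·[0.8770·(1 − 0.8770^4) / (1 − 0.8770)] ≈ 265.0115 million.

$265.0 million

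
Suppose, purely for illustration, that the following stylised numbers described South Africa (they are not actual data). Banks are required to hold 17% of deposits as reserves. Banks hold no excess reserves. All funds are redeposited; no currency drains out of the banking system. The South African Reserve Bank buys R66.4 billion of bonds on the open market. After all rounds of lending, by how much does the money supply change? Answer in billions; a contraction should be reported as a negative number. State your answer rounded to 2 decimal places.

R390.59 billion

The simple money multiplier is m = 1/rr = 1/0.17 ≈ 5.88235.
An open-market purchase increases the monetary base by 66.4 billion, so ΔM = m × ΔMB = 5.88235 × 66.4 ≈ 390.588 billion.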